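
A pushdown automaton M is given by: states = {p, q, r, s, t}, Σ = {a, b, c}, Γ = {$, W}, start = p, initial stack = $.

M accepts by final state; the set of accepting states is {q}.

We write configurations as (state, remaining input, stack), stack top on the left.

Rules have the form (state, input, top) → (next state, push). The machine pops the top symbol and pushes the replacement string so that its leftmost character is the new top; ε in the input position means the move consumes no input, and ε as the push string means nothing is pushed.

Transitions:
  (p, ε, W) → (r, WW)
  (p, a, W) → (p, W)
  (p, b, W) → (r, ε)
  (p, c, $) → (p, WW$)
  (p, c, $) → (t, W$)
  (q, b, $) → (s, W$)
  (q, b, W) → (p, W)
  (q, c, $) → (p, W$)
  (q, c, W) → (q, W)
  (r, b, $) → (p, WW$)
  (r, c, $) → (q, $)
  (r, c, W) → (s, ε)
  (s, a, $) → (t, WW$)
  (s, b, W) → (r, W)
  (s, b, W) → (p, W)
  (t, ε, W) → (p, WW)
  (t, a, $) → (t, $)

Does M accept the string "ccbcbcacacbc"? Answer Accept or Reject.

Reject

No computation consumes all input and reaches a final state.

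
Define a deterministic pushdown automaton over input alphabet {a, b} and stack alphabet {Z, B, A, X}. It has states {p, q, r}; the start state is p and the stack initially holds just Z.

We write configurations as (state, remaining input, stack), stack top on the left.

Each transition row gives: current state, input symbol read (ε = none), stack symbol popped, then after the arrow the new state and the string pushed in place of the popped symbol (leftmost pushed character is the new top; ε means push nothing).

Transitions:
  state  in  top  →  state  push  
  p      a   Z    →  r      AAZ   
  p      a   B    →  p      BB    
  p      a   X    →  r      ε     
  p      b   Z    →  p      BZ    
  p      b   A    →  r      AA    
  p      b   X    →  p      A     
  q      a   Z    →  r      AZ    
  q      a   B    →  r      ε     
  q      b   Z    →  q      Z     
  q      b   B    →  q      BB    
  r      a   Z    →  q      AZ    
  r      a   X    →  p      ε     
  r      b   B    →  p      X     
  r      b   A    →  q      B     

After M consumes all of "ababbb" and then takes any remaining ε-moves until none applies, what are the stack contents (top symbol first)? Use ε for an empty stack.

BBBZ

(p, ababbb, Z) ⊢ (r, babbb, AAZ) ⊢ (q, abbb, BAZ) ⊢ (r, bbb, AZ) ⊢ (q, bb, BZ) ⊢ (q, b, BBZ) ⊢ (q, ε, BBBZ)
All input consumed in state q with stack BBBZ.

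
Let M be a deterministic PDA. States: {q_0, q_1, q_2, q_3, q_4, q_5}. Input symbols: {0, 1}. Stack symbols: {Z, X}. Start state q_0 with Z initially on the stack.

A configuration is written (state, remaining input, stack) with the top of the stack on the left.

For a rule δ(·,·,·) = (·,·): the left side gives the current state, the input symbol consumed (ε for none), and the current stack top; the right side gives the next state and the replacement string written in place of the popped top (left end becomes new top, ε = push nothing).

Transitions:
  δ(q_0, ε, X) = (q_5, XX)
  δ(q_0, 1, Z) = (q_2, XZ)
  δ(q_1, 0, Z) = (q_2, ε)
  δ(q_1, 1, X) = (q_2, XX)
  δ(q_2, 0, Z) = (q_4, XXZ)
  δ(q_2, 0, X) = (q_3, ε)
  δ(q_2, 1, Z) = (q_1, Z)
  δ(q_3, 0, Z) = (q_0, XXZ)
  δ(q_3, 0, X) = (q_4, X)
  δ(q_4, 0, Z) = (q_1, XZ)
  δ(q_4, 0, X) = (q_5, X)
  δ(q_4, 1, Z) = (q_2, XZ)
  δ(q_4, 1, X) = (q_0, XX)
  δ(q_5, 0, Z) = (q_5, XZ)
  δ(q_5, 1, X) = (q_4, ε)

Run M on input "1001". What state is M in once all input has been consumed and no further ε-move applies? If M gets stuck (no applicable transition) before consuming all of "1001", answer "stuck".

(q_0, 1001, Z)
  read 1, top Z: go to q_2, push XZ → (q_2, 001, XZ)
  read 0, top X: go to q_3, push ε → (q_3, 01, Z)
  read 0, top Z: go to q_0, push XXZ → (q_0, 1, XXZ)
  ε-move, top X: go to q_5, push XX → (q_5, 1, XXXZ)
  read 1, top X: go to q_4, push ε → (q_4, ε, XXZ)
All input consumed; M is in state q_4.

q_4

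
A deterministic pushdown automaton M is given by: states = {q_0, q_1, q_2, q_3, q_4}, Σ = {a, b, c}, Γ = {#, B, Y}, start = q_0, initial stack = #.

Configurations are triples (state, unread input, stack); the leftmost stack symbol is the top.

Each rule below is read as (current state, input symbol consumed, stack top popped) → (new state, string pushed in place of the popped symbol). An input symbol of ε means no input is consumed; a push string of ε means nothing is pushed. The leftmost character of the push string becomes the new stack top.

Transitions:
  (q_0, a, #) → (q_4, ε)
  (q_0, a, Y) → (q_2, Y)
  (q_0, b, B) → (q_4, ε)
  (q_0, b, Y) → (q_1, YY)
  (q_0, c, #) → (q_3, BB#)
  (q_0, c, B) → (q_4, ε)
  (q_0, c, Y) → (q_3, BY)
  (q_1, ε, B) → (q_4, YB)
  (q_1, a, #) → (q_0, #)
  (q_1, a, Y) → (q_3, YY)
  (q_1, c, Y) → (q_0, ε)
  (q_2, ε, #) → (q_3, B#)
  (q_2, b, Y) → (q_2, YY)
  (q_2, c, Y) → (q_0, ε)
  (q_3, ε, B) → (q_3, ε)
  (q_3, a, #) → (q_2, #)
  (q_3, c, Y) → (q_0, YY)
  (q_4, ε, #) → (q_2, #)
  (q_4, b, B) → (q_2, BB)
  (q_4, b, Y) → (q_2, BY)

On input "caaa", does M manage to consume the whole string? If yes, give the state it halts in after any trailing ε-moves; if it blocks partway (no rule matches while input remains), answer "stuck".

q_3

(q_0, caaa, #) ⊢ (q_3, aaa, BB#) ⊢ (q_3, aaa, B#) ⊢ (q_3, aaa, #) ⊢ (q_2, aa, #) ⊢ (q_3, aa, B#) ⊢ (q_3, aa, #) ⊢ (q_2, a, #) ⊢ (q_3, a, B#) ⊢ (q_3, a, #) ⊢ (q_2, ε, #) ⊢ (q_3, ε, B#) ⊢ (q_3, ε, #)
All input consumed; M is in state q_3.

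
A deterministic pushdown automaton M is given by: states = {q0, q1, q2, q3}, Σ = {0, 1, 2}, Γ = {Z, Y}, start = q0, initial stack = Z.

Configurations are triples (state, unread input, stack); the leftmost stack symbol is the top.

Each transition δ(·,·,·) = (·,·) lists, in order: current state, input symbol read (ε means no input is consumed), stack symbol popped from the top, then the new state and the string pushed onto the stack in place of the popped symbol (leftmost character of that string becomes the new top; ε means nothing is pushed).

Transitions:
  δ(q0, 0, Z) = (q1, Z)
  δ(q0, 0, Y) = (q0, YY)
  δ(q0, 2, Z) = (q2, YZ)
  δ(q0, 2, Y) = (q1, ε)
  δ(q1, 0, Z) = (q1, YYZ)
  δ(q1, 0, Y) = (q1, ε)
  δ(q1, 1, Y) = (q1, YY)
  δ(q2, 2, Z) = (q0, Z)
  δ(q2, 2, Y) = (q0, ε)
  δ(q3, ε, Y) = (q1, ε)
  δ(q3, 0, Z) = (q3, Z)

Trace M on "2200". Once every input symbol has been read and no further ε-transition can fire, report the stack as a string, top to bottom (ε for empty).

(q0, 2200, Z) ⊢ (q2, 200, YZ) ⊢ (q0, 00, Z) ⊢ (q1, 0, Z) ⊢ (q1, ε, YYZ)
All input consumed in state q1 with stack YYZ.

YYZ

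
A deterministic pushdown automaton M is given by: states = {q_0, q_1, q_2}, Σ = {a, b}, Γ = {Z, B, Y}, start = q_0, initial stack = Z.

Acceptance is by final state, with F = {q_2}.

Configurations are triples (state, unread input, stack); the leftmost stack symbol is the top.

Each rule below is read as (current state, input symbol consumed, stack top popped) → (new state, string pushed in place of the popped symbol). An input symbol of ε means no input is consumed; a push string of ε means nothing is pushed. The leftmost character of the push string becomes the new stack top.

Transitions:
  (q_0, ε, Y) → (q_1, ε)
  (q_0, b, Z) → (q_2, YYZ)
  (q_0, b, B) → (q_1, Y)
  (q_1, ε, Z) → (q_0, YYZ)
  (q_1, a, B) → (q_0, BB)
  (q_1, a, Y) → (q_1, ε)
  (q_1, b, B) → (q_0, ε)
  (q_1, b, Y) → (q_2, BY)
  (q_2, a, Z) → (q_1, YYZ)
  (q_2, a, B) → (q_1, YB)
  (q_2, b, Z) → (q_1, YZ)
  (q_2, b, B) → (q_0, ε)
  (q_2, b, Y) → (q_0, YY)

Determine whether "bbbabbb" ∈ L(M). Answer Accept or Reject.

(q_0, bbbabbb, Z) ⊢ (q_2, bbabbb, YYZ) ⊢ (q_0, babbb, YYYZ) ⊢ (q_1, babbb, YYZ) ⊢ (q_2, abbb, BYYZ) ⊢ (q_1, bbb, YBYYZ) ⊢ (q_2, bb, BYBYYZ) ⊢ (q_0, b, YBYYZ) ⊢ (q_1, b, BYYZ) ⊢ (q_0, ε, YYZ) ⊢ (q_1, ε, YZ)
All input consumed; state q_1 ∉ F and no further ε-move applies.

Reject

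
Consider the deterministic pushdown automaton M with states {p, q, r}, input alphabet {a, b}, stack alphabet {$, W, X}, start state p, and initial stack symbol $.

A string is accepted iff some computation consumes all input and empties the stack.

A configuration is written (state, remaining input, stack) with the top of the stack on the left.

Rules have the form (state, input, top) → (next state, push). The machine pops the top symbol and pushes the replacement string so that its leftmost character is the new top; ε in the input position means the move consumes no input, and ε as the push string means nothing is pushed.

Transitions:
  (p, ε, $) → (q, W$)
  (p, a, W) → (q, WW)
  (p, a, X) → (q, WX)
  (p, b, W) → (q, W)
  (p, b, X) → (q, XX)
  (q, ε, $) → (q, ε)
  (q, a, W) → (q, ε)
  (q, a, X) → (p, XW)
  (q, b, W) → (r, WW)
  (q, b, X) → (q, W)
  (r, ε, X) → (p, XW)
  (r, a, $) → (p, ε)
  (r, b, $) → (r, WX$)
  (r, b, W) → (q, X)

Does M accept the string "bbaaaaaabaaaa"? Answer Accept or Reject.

(p, bbaaaaaabaaaa, $)
  ε-move, top $: go to q, push W$ → (q, bbaaaaaabaaaa, W$)
  read b, top W: go to r, push WW → (r, baaaaaabaaaa, WW$)
  read b, top W: go to q, push X → (q, aaaaaabaaaa, XW$)
  read a, top X: go to p, push XW → (p, aaaaabaaaa, XWW$)
  read a, top X: go to q, push WX → (q, aaaabaaaa, WXWW$)
  read a, top W: go to q, push ε → (q, aaabaaaa, XWW$)
  read a, top X: go to p, push XW → (p, aabaaaa, XWWW$)
  read a, top X: go to q, push WX → (q, abaaaa, WXWWW$)
  read a, top W: go to q, push ε → (q, baaaa, XWWW$)
  read b, top X: go to q, push W → (q, aaaa, WWWW$)
  read a, top W: go to q, push ε → (q, aaa, WWW$)
  read a, top W: go to q, push ε → (q, aa, WW$)
  read a, top W: go to q, push ε → (q, a, W$)
  read a, top W: go to q, push ε → (q, ε, $)
  ε-move, top $: go to q, push ε → (q, ε, ε)
All input consumed and the stack is empty.

Accept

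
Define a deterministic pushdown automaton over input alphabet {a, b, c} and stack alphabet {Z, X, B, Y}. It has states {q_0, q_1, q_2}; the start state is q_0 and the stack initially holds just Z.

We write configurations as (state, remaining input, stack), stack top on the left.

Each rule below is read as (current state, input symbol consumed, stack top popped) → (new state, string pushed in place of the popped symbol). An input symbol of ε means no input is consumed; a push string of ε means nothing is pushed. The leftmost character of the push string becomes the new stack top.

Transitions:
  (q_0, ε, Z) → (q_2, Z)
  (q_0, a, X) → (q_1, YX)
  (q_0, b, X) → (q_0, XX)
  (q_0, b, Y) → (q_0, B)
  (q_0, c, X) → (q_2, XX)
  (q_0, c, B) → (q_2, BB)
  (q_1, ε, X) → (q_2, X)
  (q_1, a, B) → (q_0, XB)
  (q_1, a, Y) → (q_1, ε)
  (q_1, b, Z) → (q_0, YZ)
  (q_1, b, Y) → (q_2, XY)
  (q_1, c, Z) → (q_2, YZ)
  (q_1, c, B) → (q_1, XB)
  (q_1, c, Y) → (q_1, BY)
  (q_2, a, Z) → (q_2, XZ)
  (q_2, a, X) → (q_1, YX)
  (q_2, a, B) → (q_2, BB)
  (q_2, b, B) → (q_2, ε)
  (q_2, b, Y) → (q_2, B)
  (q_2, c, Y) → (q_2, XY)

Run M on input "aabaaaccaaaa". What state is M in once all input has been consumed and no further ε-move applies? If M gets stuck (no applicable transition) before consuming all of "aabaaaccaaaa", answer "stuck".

(q_0, aabaaaccaaaa, Z)
  ε-move, top Z: go to q_2, push Z → (q_2, aabaaaccaaaa, Z)
  read a, top Z: go to q_2, push XZ → (q_2, abaaaccaaaa, XZ)
  read a, top X: go to q_1, push YX → (q_1, baaaccaaaa, YXZ)
  read b, top Y: go to q_2, push XY → (q_2, aaaccaaaa, XYXZ)
  read a, top X: go to q_1, push YX → (q_1, aaccaaaa, YXYXZ)
  read a, top Y: go to q_1, push ε → (q_1, accaaaa, XYXZ)
  ε-move, top X: go to q_2, push X → (q_2, accaaaa, XYXZ)
  read a, top X: go to q_1, push YX → (q_1, ccaaaa, YXYXZ)
  read c, top Y: go to q_1, push BY → (q_1, caaaa, BYXYXZ)
  read c, top B: go to q_1, push XB → (q_1, aaaa, XBYXYXZ)
  ε-move, top X: go to q_2, push X → (q_2, aaaa, XBYXYXZ)
  read a, top X: go to q_1, push YX → (q_1, aaa, YXBYXYXZ)
  read a, top Y: go to q_1, push ε → (q_1, aa, XBYXYXZ)
  ε-move, top X: go to q_2, push X → (q_2, aa, XBYXYXZ)
  read a, top X: go to q_1, push YX → (q_1, a, YXBYXYXZ)
  read a, top Y: go to q_1, push ε → (q_1, ε, XBYXYXZ)
  ε-move, top X: go to q_2, push X → (q_2, ε, XBYXYXZ)
All input consumed; M is in state q_2.

q_2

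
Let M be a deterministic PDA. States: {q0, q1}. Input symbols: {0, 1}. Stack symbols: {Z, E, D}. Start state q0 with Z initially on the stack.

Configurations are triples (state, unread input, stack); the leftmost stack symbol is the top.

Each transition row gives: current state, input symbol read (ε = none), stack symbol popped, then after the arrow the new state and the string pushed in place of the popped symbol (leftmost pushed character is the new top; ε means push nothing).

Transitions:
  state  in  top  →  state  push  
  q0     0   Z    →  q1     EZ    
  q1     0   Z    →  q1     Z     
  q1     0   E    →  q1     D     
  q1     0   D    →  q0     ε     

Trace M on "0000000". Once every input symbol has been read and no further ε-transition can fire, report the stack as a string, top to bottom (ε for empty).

EZ

(q0, 0000000, Z)
  read 0, top Z: go to q1, push EZ → (q1, 000000, EZ)
  read 0, top E: go to q1, push D → (q1, 00000, DZ)
  read 0, top D: go to q0, push ε → (q0, 0000, Z)
  read 0, top Z: go to q1, push EZ → (q1, 000, EZ)
  read 0, top E: go to q1, push D → (q1, 00, DZ)
  read 0, top D: go to q0, push ε → (q0, 0, Z)
  read 0, top Z: go to q1, push EZ → (q1, ε, EZ)
All input consumed in state q1 with stack EZ.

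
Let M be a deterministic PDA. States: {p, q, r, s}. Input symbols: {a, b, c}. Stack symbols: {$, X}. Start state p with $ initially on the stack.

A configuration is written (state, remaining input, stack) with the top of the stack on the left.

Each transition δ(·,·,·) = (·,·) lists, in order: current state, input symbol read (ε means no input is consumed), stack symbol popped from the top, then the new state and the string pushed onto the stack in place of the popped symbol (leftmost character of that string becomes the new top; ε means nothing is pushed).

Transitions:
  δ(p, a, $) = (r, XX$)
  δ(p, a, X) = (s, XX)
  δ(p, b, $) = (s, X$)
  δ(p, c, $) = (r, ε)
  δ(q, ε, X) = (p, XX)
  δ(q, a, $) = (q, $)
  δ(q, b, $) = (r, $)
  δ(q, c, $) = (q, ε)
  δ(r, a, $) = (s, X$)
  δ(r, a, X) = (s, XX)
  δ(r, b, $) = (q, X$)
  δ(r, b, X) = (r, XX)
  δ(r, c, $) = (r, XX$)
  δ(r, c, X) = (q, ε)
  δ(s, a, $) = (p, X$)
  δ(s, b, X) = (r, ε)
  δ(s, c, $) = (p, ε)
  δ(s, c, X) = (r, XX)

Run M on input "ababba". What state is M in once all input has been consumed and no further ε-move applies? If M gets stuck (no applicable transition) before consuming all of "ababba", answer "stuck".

s

(p, ababba, $)
  read a, top $: go to r, push XX$ → (r, babba, XX$)
  read b, top X: go to r, push XX → (r, abba, XXX$)
  read a, top X: go to s, push XX → (s, bba, XXXX$)
  read b, top X: go to r, push ε → (r, ba, XXX$)
  read b, top X: go to r, push XX → (r, a, XXXX$)
  read a, top X: go to s, push XX → (s, ε, XXXXX$)
All input consumed; M is in state s.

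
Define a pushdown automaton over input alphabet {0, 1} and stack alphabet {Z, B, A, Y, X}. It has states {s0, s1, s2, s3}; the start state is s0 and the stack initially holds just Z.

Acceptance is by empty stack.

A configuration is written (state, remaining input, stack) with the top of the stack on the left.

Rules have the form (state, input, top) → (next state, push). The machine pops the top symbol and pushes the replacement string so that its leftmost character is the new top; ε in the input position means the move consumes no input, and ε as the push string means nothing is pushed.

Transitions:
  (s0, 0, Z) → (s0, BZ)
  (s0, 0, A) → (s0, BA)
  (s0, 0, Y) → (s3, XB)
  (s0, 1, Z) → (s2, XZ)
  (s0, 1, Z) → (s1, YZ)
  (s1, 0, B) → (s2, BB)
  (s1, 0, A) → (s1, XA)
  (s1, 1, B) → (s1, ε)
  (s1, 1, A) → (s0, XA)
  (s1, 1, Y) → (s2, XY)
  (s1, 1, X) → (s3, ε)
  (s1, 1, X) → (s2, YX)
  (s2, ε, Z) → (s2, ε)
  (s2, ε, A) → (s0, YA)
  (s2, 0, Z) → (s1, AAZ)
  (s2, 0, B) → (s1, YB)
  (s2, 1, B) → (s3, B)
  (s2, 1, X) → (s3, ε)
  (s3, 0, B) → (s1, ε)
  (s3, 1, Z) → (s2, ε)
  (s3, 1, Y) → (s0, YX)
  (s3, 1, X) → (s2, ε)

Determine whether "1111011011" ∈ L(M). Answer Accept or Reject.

One accepting computation: (s0, 1111011011, Z) ⊢ (s1, 111011011, YZ) ⊢ (s2, 11011011, XYZ) ⊢ (s3, 1011011, YZ) ⊢ (s0, 011011, YXZ) ⊢ (s3, 11011, XBXZ) ⊢ (s2, 1011, BXZ) ⊢ (s3, 011, BXZ) ⊢ (s1, 11, XZ) ⊢ (s3, 1, Z) ⊢ (s2, ε, ε)
All input consumed and the stack is empty.

Accept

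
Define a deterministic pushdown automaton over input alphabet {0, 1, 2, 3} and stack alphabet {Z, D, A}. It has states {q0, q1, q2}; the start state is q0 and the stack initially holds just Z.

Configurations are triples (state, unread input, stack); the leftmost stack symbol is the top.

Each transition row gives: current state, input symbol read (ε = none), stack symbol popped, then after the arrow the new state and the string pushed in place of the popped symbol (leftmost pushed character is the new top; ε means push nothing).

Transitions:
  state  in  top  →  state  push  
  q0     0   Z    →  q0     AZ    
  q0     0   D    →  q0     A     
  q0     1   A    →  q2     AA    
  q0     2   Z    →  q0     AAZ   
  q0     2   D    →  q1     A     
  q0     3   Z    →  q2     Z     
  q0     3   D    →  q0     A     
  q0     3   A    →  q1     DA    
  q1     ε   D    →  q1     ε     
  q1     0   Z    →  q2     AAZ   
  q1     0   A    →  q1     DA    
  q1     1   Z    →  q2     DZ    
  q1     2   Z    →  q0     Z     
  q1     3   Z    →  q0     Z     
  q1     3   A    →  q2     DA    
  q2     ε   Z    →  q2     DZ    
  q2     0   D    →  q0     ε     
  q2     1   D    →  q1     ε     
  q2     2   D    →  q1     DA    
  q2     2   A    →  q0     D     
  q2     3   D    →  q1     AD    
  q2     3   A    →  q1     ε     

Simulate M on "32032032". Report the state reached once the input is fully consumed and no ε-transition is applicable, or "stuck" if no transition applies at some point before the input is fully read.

q1

(q0, 32032032, Z) ⊢ (q2, 2032032, Z) ⊢ (q2, 2032032, DZ) ⊢ (q1, 032032, DAZ) ⊢ (q1, 032032, AZ) ⊢ (q1, 32032, DAZ) ⊢ (q1, 32032, AZ) ⊢ (q2, 2032, DAZ) ⊢ (q1, 032, DAAZ) ⊢ (q1, 032, AAZ) ⊢ (q1, 32, DAAZ) ⊢ (q1, 32, AAZ) ⊢ (q2, 2, DAAZ) ⊢ (q1, ε, DAAAZ) ⊢ (q1, ε, AAAZ)
All input consumed; M is in state q1.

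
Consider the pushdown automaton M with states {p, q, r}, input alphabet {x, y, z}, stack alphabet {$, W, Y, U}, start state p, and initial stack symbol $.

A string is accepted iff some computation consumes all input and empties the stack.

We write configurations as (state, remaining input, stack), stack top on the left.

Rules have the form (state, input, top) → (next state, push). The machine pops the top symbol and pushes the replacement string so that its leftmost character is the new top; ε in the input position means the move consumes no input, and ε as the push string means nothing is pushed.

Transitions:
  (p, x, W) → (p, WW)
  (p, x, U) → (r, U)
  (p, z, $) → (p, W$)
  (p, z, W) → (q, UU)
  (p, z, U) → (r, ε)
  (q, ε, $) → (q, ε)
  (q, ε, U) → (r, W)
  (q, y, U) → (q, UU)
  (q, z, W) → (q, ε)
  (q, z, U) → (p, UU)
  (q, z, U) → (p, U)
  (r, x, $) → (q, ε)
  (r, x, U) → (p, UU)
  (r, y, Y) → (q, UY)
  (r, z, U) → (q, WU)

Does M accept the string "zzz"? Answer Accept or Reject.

No computation consumes all input and empties the stack.

Reject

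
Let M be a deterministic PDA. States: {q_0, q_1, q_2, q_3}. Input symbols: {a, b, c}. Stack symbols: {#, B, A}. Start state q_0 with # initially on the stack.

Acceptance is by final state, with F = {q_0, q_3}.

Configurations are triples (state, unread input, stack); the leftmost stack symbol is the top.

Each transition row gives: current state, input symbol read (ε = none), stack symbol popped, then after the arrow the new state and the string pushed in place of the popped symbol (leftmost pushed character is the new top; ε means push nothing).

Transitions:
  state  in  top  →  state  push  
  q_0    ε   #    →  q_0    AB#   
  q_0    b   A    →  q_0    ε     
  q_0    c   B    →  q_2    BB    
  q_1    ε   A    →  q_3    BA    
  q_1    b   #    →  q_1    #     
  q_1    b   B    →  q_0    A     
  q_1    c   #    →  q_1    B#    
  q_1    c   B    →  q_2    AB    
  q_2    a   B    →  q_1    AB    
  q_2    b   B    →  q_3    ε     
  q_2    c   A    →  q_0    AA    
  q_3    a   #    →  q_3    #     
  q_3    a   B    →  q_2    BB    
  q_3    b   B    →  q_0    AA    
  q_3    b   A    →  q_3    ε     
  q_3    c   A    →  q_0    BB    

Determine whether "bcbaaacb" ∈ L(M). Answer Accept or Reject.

(q_0, bcbaaacb, #)
  ε-move, top #: go to q_0, push AB# → (q_0, bcbaaacb, AB#)
  read b, top A: go to q_0, push ε → (q_0, cbaaacb, B#)
  read c, top B: go to q_2, push BB → (q_2, baaacb, BB#)
  read b, top B: go to q_3, push ε → (q_3, aaacb, B#)
  read a, top B: go to q_2, push BB → (q_2, aacb, BB#)
  read a, top B: go to q_1, push AB → (q_1, acb, ABB#)
  ε-move, top A: go to q_3, push BA → (q_3, acb, BABB#)
  read a, top B: go to q_2, push BB → (q_2, cb, BBABB#)
No transition applies at (q_2, cb, BBABB#); input not fully consumed.

Reject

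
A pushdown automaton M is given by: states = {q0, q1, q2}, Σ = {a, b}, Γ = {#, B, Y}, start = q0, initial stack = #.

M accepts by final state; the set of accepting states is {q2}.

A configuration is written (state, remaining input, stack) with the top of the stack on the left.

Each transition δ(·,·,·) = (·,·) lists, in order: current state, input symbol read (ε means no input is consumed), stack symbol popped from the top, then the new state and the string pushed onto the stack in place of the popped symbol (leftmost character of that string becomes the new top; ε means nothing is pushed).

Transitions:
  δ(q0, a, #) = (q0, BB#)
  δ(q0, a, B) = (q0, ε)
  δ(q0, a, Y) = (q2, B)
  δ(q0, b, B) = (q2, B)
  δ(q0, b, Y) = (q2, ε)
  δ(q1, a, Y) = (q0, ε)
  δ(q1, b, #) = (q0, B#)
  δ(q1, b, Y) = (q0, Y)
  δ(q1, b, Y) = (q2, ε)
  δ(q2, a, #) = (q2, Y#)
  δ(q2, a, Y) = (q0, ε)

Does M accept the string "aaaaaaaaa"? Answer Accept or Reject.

No computation consumes all input and reaches a final state.

Reject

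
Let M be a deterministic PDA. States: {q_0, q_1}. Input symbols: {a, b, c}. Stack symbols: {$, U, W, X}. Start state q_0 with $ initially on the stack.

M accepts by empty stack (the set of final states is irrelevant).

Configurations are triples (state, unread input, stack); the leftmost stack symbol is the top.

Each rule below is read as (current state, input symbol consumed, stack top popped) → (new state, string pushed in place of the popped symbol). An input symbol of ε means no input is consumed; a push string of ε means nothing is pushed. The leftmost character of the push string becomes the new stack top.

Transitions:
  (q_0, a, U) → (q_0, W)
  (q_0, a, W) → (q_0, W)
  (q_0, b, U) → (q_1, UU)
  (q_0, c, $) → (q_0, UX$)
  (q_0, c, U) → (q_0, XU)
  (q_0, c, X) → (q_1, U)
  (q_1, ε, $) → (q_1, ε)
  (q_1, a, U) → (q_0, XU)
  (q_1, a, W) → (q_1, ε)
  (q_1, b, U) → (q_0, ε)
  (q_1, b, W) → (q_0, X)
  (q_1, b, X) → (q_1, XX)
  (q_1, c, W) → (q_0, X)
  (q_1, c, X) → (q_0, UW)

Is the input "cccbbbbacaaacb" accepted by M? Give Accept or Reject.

(q_0, cccbbbbacaaacb, $) ⊢ (q_0, ccbbbbacaaacb, UX$) ⊢ (q_0, cbbbbacaaacb, XUX$) ⊢ (q_1, bbbbacaaacb, UUX$) ⊢ (q_0, bbbacaaacb, UX$) ⊢ (q_1, bbacaaacb, UUX$) ⊢ (q_0, bacaaacb, UX$) ⊢ (q_1, acaaacb, UUX$) ⊢ (q_0, caaacb, XUUX$) ⊢ (q_1, aaacb, UUUX$) ⊢ (q_0, aacb, XUUUX$)
No transition applies at (q_0, aacb, XUUUX$); input not fully consumed.

Reject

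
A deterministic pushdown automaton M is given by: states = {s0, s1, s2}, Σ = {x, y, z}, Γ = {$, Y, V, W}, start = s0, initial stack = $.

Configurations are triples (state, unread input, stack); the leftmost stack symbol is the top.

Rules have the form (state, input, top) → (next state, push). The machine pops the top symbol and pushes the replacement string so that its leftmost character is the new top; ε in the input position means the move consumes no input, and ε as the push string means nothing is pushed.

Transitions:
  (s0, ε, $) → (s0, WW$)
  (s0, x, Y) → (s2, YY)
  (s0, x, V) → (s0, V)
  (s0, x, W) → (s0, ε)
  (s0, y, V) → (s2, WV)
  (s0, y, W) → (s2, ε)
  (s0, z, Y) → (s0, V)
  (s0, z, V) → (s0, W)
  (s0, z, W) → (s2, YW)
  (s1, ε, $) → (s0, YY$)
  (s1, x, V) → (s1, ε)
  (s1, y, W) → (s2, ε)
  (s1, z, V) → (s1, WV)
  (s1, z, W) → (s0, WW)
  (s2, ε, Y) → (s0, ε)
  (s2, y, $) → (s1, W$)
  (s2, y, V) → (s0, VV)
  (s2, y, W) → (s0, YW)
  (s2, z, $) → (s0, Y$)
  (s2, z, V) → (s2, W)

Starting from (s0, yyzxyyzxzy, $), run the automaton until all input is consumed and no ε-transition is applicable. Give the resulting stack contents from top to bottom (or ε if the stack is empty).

WVW$

(s0, yyzxyyzxzy, $) ⊢ (s0, yyzxyyzxzy, WW$) ⊢ (s2, yzxyyzxzy, W$) ⊢ (s0, zxyyzxzy, YW$) ⊢ (s0, xyyzxzy, VW$) ⊢ (s0, yyzxzy, VW$) ⊢ (s2, yzxzy, WVW$) ⊢ (s0, zxzy, YWVW$) ⊢ (s0, xzy, VWVW$) ⊢ (s0, zy, VWVW$) ⊢ (s0, y, WWVW$) ⊢ (s2, ε, WVW$)
All input consumed in state s2 with stack WVW$.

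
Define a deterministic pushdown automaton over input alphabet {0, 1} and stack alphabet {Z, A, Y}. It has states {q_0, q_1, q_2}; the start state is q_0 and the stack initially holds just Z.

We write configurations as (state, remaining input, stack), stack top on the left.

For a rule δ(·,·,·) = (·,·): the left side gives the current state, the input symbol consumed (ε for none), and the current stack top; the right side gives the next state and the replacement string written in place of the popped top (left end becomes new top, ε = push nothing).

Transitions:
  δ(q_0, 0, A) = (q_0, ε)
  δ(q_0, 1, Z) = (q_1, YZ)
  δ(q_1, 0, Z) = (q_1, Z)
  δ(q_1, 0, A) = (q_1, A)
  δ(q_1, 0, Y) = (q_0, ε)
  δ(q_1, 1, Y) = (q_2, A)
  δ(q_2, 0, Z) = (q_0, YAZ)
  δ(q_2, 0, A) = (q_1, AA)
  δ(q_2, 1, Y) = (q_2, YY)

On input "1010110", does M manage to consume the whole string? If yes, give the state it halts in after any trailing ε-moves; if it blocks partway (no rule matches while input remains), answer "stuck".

(q_0, 1010110, Z)
  read 1, top Z: go to q_1, push YZ → (q_1, 010110, YZ)
  read 0, top Y: go to q_0, push ε → (q_0, 10110, Z)
  read 1, top Z: go to q_1, push YZ → (q_1, 0110, YZ)
  read 0, top Y: go to q_0, push ε → (q_0, 110, Z)
  read 1, top Z: go to q_1, push YZ → (q_1, 10, YZ)
  read 1, top Y: go to q_2, push A → (q_2, 0, AZ)
  read 0, top A: go to q_1, push AA → (q_1, ε, AAZ)
All input consumed; M is in state q_1.

q_1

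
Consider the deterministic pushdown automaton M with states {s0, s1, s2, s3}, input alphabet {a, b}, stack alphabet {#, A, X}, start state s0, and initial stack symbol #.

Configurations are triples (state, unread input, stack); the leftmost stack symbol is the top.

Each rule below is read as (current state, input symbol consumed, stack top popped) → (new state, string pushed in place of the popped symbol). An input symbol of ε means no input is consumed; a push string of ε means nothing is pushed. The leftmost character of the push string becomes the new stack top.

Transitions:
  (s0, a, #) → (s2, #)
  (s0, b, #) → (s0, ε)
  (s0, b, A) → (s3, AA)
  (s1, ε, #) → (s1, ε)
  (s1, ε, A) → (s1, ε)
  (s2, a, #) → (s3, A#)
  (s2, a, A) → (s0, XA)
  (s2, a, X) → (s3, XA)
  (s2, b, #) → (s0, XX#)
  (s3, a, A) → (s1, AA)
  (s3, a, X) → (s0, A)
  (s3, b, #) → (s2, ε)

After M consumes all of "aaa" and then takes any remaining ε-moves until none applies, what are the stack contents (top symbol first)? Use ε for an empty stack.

ε

(s0, aaa, #)
  read a, top #: go to s2, push # → (s2, aa, #)
  read a, top #: go to s3, push A# → (s3, a, A#)
  read a, top A: go to s1, push AA → (s1, ε, AA#)
  ε-move, top A: go to s1, push ε → (s1, ε, A#)
  ε-move, top A: go to s1, push ε → (s1, ε, #)
  ε-move, top #: go to s1, push ε → (s1, ε, ε)
All input consumed in state s1 with stack ε.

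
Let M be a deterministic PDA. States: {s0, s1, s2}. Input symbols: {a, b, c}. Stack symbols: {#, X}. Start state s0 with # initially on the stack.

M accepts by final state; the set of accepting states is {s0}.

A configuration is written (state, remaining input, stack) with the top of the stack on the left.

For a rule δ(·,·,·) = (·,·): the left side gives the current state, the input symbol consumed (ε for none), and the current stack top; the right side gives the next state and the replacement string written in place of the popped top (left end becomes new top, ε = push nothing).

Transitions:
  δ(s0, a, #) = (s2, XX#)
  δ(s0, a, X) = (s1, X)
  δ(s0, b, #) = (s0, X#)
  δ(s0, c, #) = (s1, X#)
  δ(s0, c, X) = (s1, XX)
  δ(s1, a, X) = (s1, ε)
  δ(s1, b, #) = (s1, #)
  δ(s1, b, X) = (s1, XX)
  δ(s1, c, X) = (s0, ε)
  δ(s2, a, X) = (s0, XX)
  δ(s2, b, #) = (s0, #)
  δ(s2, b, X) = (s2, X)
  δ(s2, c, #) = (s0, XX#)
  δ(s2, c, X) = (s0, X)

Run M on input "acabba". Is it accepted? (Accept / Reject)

(s0, acabba, #) ⊢ (s2, cabba, XX#) ⊢ (s0, abba, XX#) ⊢ (s1, bba, XX#) ⊢ (s1, ba, XXX#) ⊢ (s1, a, XXXX#) ⊢ (s1, ε, XXX#)
All input consumed; state s1 ∉ F and no further ε-move applies.

Reject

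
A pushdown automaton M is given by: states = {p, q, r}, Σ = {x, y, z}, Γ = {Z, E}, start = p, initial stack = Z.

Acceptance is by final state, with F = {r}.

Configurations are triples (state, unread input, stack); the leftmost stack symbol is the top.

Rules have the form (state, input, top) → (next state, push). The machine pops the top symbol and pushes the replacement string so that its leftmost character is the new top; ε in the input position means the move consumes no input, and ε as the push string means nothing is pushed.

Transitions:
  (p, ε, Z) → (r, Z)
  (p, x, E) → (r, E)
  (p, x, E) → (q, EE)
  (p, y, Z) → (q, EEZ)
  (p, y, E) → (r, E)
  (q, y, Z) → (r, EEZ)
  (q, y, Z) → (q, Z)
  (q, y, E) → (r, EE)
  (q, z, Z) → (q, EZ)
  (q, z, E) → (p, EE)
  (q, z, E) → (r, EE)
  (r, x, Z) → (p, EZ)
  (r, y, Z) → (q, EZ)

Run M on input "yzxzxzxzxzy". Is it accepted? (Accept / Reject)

Accept

One accepting computation: (p, yzxzxzxzxzy, Z) ⊢ (q, zxzxzxzxzy, EEZ) ⊢ (p, xzxzxzxzy, EEEZ) ⊢ (q, zxzxzxzy, EEEEZ) ⊢ (p, xzxzxzy, EEEEEZ) ⊢ (q, zxzxzy, EEEEEEZ) ⊢ (p, xzxzy, EEEEEEEZ) ⊢ (q, zxzy, EEEEEEEEZ) ⊢ (p, xzy, EEEEEEEEEZ) ⊢ (q, zy, EEEEEEEEEEZ) ⊢ (p, y, EEEEEEEEEEEZ) ⊢ (r, ε, EEEEEEEEEEEZ)
All input consumed and state r ∈ F.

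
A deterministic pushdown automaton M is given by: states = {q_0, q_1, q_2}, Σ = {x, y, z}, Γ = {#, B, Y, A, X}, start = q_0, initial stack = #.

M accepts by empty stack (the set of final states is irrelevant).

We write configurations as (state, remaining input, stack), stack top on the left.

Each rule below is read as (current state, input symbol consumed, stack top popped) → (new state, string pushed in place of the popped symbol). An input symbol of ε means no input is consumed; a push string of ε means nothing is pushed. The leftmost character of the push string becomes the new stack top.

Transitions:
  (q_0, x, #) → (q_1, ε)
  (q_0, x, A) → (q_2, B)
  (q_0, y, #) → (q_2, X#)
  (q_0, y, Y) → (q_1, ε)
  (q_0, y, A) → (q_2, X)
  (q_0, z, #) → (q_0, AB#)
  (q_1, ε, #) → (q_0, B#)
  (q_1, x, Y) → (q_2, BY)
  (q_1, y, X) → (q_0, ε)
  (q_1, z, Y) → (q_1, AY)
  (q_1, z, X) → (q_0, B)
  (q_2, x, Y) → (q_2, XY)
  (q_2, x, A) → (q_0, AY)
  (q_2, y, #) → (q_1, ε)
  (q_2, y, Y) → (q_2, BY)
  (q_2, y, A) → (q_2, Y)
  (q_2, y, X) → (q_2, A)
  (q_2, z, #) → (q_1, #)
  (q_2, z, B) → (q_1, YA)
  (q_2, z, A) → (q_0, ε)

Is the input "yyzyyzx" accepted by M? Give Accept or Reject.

Accept

(q_0, yyzyyzx, #)
  read y, top #: go to q_2, push X# → (q_2, yzyyzx, X#)
  read y, top X: go to q_2, push A → (q_2, zyyzx, A#)
  read z, top A: go to q_0, push ε → (q_0, yyzx, #)
  read y, top #: go to q_2, push X# → (q_2, yzx, X#)
  read y, top X: go to q_2, push A → (q_2, zx, A#)
  read z, top A: go to q_0, push ε → (q_0, x, #)
  read x, top #: go to q_1, push ε → (q_1, ε, ε)
All input consumed and the stack is empty.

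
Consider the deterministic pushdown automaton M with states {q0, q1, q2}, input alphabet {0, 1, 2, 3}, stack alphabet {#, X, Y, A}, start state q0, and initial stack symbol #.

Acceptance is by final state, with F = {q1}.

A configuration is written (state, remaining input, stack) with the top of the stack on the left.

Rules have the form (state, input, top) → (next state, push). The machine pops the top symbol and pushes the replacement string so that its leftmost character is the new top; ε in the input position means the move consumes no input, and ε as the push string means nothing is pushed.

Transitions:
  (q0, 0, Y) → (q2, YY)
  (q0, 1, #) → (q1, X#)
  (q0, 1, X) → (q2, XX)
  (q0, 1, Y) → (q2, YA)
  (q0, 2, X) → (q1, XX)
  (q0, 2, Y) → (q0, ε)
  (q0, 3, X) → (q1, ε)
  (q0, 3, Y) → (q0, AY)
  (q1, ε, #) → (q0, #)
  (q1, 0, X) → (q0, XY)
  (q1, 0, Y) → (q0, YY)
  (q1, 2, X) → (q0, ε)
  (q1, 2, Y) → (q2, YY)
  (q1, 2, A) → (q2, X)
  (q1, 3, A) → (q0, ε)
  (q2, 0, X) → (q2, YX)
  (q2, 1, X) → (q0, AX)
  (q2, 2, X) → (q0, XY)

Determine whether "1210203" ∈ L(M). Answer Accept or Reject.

Accept

(q0, 1210203, #) ⊢ (q1, 210203, X#) ⊢ (q0, 10203, #) ⊢ (q1, 0203, X#) ⊢ (q0, 203, XY#) ⊢ (q1, 03, XXY#) ⊢ (q0, 3, XYXY#) ⊢ (q1, ε, YXY#)
All input consumed; state q1 ∈ F.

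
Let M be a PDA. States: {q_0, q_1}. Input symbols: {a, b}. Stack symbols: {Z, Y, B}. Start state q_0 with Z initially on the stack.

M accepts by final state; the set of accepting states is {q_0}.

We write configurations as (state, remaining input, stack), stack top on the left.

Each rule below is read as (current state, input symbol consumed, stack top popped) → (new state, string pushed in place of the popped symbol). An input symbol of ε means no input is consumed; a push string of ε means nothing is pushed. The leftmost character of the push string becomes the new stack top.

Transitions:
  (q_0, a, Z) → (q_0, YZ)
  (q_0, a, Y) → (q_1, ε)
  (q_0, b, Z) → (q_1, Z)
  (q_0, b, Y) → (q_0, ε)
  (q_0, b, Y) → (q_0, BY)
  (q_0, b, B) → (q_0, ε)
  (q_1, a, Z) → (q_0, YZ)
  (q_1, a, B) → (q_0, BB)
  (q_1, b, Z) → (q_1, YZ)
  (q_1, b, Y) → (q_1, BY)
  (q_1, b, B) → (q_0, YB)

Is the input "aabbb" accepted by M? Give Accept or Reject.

One accepting computation: (q_0, aabbb, Z) ⊢ (q_0, abbb, YZ) ⊢ (q_1, bbb, Z) ⊢ (q_1, bb, YZ) ⊢ (q_1, b, BYZ) ⊢ (q_0, ε, YBYZ)
All input consumed and state q_0 ∈ F.

Accept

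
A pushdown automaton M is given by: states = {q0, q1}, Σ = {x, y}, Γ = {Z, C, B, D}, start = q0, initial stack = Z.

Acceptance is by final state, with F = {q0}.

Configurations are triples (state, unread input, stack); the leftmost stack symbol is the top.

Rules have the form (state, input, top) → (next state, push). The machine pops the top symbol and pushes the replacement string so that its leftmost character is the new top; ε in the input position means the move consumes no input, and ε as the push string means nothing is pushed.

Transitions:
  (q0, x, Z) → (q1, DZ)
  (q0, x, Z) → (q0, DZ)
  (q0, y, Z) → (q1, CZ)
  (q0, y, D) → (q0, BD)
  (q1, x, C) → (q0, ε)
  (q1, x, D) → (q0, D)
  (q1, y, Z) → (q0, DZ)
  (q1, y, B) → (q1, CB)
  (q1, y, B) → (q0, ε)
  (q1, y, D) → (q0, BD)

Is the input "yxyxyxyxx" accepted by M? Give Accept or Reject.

One accepting computation: (q0, yxyxyxyxx, Z) ⊢ (q1, xyxyxyxx, CZ) ⊢ (q0, yxyxyxx, Z) ⊢ (q1, xyxyxx, CZ) ⊢ (q0, yxyxx, Z) ⊢ (q1, xyxx, CZ) ⊢ (q0, yxx, Z) ⊢ (q1, xx, CZ) ⊢ (q0, x, Z) ⊢ (q0, ε, DZ)
All input consumed and state q0 ∈ F.

Accept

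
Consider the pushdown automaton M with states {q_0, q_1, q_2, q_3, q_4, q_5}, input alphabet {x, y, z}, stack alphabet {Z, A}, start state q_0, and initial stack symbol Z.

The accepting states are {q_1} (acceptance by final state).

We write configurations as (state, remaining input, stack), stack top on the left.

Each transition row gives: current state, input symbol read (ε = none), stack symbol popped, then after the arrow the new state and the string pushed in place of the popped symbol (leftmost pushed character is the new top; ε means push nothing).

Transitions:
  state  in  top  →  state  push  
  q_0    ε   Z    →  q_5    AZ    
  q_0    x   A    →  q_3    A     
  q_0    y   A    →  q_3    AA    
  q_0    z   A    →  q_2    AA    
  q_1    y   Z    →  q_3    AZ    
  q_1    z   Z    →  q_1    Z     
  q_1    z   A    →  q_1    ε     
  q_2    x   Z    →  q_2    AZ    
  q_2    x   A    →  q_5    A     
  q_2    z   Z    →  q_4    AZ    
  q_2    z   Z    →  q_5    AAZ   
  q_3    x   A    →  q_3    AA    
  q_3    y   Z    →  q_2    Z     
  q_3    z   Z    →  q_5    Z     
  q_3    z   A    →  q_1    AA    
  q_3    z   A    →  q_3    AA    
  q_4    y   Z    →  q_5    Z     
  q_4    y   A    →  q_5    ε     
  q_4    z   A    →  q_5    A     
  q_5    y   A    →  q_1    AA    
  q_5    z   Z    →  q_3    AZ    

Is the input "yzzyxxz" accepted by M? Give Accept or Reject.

Accept

One accepting computation: (q_0, yzzyxxz, Z) ⊢ (q_5, yzzyxxz, AZ) ⊢ (q_1, zzyxxz, AAZ) ⊢ (q_1, zyxxz, AZ) ⊢ (q_1, yxxz, Z) ⊢ (q_3, xxz, AZ) ⊢ (q_3, xz, AAZ) ⊢ (q_3, z, AAAZ) ⊢ (q_1, ε, AAAAZ)
All input consumed and state q_1 ∈ F.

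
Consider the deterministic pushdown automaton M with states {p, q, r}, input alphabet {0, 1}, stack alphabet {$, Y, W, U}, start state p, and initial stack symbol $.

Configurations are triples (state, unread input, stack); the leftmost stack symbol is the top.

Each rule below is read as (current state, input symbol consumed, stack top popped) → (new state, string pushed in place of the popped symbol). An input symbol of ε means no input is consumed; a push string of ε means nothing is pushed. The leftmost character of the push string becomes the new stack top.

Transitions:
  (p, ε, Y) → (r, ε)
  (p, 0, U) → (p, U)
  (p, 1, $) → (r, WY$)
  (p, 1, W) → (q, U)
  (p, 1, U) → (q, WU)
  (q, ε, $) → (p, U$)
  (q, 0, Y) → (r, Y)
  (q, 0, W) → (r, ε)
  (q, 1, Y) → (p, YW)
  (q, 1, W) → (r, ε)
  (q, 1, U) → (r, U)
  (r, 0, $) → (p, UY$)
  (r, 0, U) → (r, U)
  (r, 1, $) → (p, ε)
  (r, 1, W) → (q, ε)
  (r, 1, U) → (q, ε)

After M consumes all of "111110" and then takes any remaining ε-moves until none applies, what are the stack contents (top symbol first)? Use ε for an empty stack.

U$

(p, 111110, $) ⊢ (r, 11110, WY$) ⊢ (q, 1110, Y$) ⊢ (p, 110, YW$) ⊢ (r, 110, W$) ⊢ (q, 10, $) ⊢ (p, 10, U$) ⊢ (q, 0, WU$) ⊢ (r, ε, U$)
All input consumed in state r with stack U$.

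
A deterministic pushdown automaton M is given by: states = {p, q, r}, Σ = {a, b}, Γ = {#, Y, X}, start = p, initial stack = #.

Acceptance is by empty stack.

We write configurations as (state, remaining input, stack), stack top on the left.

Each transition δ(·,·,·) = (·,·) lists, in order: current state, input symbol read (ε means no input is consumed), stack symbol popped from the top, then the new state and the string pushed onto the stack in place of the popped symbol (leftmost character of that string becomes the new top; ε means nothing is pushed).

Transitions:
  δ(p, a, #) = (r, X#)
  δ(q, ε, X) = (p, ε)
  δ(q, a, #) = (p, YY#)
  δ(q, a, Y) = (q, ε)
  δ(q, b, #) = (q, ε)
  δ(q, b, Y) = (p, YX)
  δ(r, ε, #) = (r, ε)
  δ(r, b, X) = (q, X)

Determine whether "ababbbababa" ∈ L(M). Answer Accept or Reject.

Reject

(p, ababbbababa, #)
  read a, top #: go to r, push X# → (r, babbbababa, X#)
  read b, top X: go to q, push X → (q, abbbababa, X#)
  ε-move, top X: go to p, push ε → (p, abbbababa, #)
  read a, top #: go to r, push X# → (r, bbbababa, X#)
  read b, top X: go to q, push X → (q, bbababa, X#)
  ε-move, top X: go to p, push ε → (p, bbababa, #)
No transition applies at (p, bbababa, #); input not fully consumed.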